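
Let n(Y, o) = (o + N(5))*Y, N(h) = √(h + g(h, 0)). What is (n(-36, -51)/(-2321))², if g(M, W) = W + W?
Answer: 3377376/5387041 - 132192*√5/5387041 ≈ 0.57207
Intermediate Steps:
g(M, W) = 2*W
N(h) = √h (N(h) = √(h + 2*0) = √(h + 0) = √h)
n(Y, o) = Y*(o + √5) (n(Y, o) = (o + √5)*Y = Y*(o + √5))
(n(-36, -51)/(-2321))² = (-36*(-51 + √5)/(-2321))² = ((1836 - 36*√5)*(-1/2321))² = (-1836/2321 + 36*√5/2321)²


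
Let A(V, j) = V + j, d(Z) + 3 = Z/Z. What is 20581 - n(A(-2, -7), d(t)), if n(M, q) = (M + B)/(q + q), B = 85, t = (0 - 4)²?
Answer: 20600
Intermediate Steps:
t = 16 (t = (-4)² = 16)
d(Z) = -2 (d(Z) = -3 + Z/Z = -3 + 1 = -2)
n(M, q) = (85 + M)/(2*q) (n(M, q) = (M + 85)/(q + q) = (85 + M)/((2*q)) = (85 + M)*(1/(2*q)) = (85 + M)/(2*q))
20581 - n(A(-2, -7), d(t)) = 20581 - (85 + (-2 - 7))/(2*(-2)) = 20581 - (-1)*(85 - 9)/(2*2) = 20581 - (-1)*76/(2*2) = 20581 - 1*(-19) = 20581 + 19 = 20600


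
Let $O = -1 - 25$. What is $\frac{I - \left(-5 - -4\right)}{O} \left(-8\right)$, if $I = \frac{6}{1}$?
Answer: $\frac{28}{13} \approx 2.1538$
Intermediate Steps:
$I = 6$ ($I = 6 \cdot 1 = 6$)
$O = -26$ ($O = -1 - 25 = -26$)
$\frac{I - \left(-5 - -4\right)}{O} \left(-8\right) = \frac{6 - \left(-5 - -4\right)}{-26} \left(-8\right) = \left(6 - \left(-5 + 4\right)\right) \left(- \frac{1}{26}\right) \left(-8\right) = \left(6 - -1\right) \left(- \frac{1}{26}\right) \left(-8\right) = \left(6 + 1\right) \left(- \frac{1}{26}\right) \left(-8\right) = 7 \left(- \frac{1}{26}\right) \left(-8\right) = \left(- \frac{7}{26}\right) \left(-8\right) = \frac{28}{13}$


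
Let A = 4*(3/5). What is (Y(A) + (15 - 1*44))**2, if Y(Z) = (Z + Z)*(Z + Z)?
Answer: 22201/625 ≈ 35.522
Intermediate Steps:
A = 12/5 (A = 4*(3*(1/5)) = 4*(3/5) = 12/5 ≈ 2.4000)
Y(Z) = 4*Z**2 (Y(Z) = (2*Z)*(2*Z) = 4*Z**2)
(Y(A) + (15 - 1*44))**2 = (4*(12/5)**2 + (15 - 1*44))**2 = (4*(144/25) + (15 - 44))**2 = (576/25 - 29)**2 = (-149/25)**2 = 22201/625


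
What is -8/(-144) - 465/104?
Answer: -4133/936 ≈ -4.4156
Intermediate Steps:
-8/(-144) - 465/104 = -8*(-1/144) - 465*1/104 = 1/18 - 465/104 = -4133/936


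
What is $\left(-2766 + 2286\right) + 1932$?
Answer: $1452$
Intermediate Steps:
$\left(-2766 + 2286\right) + 1932 = -480 + 1932 = 1452$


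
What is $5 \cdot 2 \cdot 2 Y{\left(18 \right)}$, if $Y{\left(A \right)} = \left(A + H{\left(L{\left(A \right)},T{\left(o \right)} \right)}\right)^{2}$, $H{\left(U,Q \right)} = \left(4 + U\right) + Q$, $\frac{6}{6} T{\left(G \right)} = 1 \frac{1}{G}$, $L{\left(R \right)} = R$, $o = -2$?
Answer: $31205$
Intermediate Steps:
$T{\left(G \right)} = \frac{1}{G}$ ($T{\left(G \right)} = 1 \frac{1}{G} = \frac{1}{G}$)
$H{\left(U,Q \right)} = 4 + Q + U$
$Y{\left(A \right)} = \left(\frac{7}{2} + 2 A\right)^{2}$ ($Y{\left(A \right)} = \left(A + \left(4 + \frac{1}{-2} + A\right)\right)^{2} = \left(A + \left(4 - \frac{1}{2} + A\right)\right)^{2} = \left(A + \left(\frac{7}{2} + A\right)\right)^{2} = \left(\frac{7}{2} + 2 A\right)^{2}$)
$5 \cdot 2 \cdot 2 Y{\left(18 \right)} = 5 \cdot 2 \cdot 2 \frac{\left(7 + 4 \cdot 18\right)^{2}}{4} = 10 \cdot 2 \frac{\left(7 + 72\right)^{2}}{4} = 20 \frac{79^{2}}{4} = 20 \cdot \frac{1}{4} \cdot 6241 = 20 \cdot \frac{6241}{4} = 31205$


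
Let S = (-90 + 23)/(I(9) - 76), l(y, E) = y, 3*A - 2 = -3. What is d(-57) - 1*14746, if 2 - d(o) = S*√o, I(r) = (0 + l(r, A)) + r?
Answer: -14744 - 67*I*√57/58 ≈ -14744.0 - 8.7214*I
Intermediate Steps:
A = -⅓ (A = ⅔ + (⅓)*(-3) = ⅔ - 1 = -⅓ ≈ -0.33333)
I(r) = 2*r (I(r) = (0 + r) + r = r + r = 2*r)
S = 67/58 (S = (-90 + 23)/(2*9 - 76) = -67/(18 - 76) = -67/(-58) = -67*(-1/58) = 67/58 ≈ 1.1552)
d(o) = 2 - 67*√o/58
d(-57) - 1*14746 = (2 - 67*I*√57/58) - 1*14746 = (2 - 67*I*√57/58) - 14746 = -14744 - 67*I*√57/58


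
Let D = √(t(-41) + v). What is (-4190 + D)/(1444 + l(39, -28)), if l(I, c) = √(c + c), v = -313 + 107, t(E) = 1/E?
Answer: -756295/260649 + √4848578/42746436 + 361*I*√346327/21373218 + 2095*I*√14/521298 ≈ -2.9015 + 0.024977*I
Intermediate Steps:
v = -206
l(I, c) = √2*√c (l(I, c) = √(2*c) = √2*√c)
D = I*√346327/41 (D = √(1/(-41) - 206) = √(-1/41 - 206) = √(-8447/41) = I*√346327/41 ≈ 14.354*I)
(-4190 + D)/(1444 + l(39, -28)) = (-4190 + I*√346327/41)/(1444 + √2*√(-28)) = (-4190 + I*√346327/41)/(1444 + √2*(2*I*√7)) = (-4190 + I*√346327/41)/(1444 + 2*I*√14)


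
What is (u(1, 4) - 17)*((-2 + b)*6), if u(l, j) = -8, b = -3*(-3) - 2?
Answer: -750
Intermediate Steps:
b = 7 (b = 9 - 2 = 7)
(u(1, 4) - 17)*((-2 + b)*6) = (-8 - 17)*((-2 + 7)*6) = -125*6 = -25*30 = -750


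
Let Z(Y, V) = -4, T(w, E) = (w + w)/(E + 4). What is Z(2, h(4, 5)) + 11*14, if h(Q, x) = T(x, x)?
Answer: 150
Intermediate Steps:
T(w, E) = 2*w/(4 + E) (T(w, E) = (2*w)/(4 + E) = 2*w/(4 + E))
h(Q, x) = 2*x/(4 + x)
Z(2, h(4, 5)) + 11*14 = -4 + 11*14 = -4 + 154 = 150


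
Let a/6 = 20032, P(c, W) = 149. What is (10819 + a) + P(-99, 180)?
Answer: 131160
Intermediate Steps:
a = 120192 (a = 6*20032 = 120192)
(10819 + a) + P(-99, 180) = (10819 + 120192) + 149 = 131011 + 149 = 131160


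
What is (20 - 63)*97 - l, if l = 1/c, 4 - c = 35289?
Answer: -147173734/35285 ≈ -4171.0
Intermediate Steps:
c = -35285 (c = 4 - 1*35289 = 4 - 35289 = -35285)
l = -1/35285 (l = 1/(-35285) = -1/35285 ≈ -2.8341e-5)
(20 - 63)*97 - l = (20 - 63)*97 - 1*(-1/35285) = -43*97 + 1/35285 = -4171 + 1/35285 = -147173734/35285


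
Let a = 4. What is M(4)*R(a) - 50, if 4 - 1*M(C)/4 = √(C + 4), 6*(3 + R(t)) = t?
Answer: -262/3 + 56*√2/3 ≈ -60.935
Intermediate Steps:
R(t) = -3 + t/6
M(C) = 16 - 4*√(4 + C) (M(C) = 16 - 4*√(C + 4) = 16 - 4*√(4 + C))
M(4)*R(a) - 50 = (16 - 4*√(4 + 4))*(-3 + (⅙)*4) - 50 = (16 - 8*√2)*(-3 + ⅔) - 50 = (16 - 8*√2)*(-7/3) - 50 = (-112/3 + 56*√2/3) - 50 = -262/3 + 56*√2/3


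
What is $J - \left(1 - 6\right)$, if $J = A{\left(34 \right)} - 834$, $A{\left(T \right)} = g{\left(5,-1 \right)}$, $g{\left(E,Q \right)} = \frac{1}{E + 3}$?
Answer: $- \frac{6631}{8} \approx -828.88$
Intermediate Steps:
$g{\left(E,Q \right)} = \frac{1}{3 + E}$
$A{\left(T \right)} = \frac{1}{8}$ ($A{\left(T \right)} = \frac{1}{3 + 5} = \frac{1}{8}$)
$J = - \frac{6671}{8}$ ($J = \frac{1}{8} - 834 = - \frac{6671}{8} \approx -833.88$)
$J - \left(1 - 6\right) = - \frac{6671}{8} - \left(1 - 6\right) = - \frac{6671}{8} - -5 = - \frac{6671}{8} + 5 = - \frac{6631}{8}$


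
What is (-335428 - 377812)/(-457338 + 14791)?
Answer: 713240/442547 ≈ 1.6117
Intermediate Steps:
(-335428 - 377812)/(-457338 + 14791) = -713240/(-442547) = -713240*(-1/442547) = 713240/442547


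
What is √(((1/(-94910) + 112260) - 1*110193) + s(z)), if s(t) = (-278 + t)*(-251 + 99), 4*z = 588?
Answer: √197984812034990/94910 ≈ 148.25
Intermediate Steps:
z = 147 (z = (¼)*588 = 147)
s(t) = 42256 - 152*t (s(t) = (-278 + t)*(-152) = 42256 - 152*t)
√(((1/(-94910) + 112260) - 1*110193) + s(z)) = √(((1/(-94910) + 112260) - 1*110193) + (42256 - 152*147)) = √(((-1/94910 + 112260) - 110193) + (42256 - 22344)) = √((10654596599/94910 - 110193) + 19912) = √(196178969/94910 + 19912) = √(2086026889/94910) = √197984812034990/94910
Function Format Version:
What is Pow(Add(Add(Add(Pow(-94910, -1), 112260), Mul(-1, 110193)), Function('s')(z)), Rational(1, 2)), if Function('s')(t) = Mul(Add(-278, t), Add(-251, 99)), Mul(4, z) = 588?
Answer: Mul(Rational(1, 94910), Pow(197984812034990, Rational(1, 2))) ≈ 148.25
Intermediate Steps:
z = 147 (z = Mul(Rational(1, 4), 588) = 147)
Function('s')(t) = Add(42256, Mul(-152, t)) (Function('s')(t) = Mul(Add(-278, t), -152) = Add(42256, Mul(-152, t)))
Pow(Add(Add(Add(Pow(-94910, -1), 112260), Mul(-1, 110193)), Function('s')(z)), Rational(1, 2)) = Pow(Add(Add(Add(Pow(-94910, -1), 112260), Mul(-1, 110193)), Add(42256, Mul(-152, 147))), Rational(1, 2)) = Pow(Add(Add(Add(Rational(-1, 94910), 112260), -110193), Add(42256, -22344)), Rational(1, 2)) = Pow(Add(Add(Rational(10654596599, 94910), -110193), 19912), Rational(1, 2)) = Pow(Add(Rational(196178969, 94910), 19912), Rational(1, 2)) = Pow(Rational(2086026889, 94910), Rational(1, 2)) = Mul(Rational(1, 94910), Pow(197984812034990, Rational(1, 2)))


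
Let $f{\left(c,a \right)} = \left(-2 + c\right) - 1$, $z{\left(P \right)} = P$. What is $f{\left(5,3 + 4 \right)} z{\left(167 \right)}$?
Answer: $334$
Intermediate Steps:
$f{\left(c,a \right)} = -3 + c$
$f{\left(5,3 + 4 \right)} z{\left(167 \right)} = \left(-3 + 5\right) 167 = 2 \cdot 167 = 334$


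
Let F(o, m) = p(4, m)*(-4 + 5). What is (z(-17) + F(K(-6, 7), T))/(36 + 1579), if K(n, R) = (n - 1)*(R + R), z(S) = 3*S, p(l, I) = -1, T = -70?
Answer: -52/1615 ≈ -0.032198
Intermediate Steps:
K(n, R) = 2*R*(-1 + n) (K(n, R) = (-1 + n)*(2*R) = 2*R*(-1 + n))
F(o, m) = -1 (F(o, m) = -(-4 + 5) = -1*1 = -1)
(z(-17) + F(K(-6, 7), T))/(36 + 1579) = (3*(-17) - 1)/(36 + 1579) = (-51 - 1)/1615 = -52*1/1615 = -52/1615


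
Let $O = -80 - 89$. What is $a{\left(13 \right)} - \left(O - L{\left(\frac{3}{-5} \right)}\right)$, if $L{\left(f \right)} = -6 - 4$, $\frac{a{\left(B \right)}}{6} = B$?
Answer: $237$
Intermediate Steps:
$a{\left(B \right)} = 6 B$
$O = -169$
$L{\left(f \right)} = -10$ ($L{\left(f \right)} = -6 - 4 = -10$)
$a{\left(13 \right)} - \left(O - L{\left(\frac{3}{-5} \right)}\right) = 6 \cdot 13 - -159 = 78 + \left(-10 + 169\right) = 78 + 159 = 237$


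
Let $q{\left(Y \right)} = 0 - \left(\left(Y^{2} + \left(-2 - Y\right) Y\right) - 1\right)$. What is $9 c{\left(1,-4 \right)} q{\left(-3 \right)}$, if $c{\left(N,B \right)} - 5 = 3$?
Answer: $-360$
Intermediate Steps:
$c{\left(N,B \right)} = 8$ ($c{\left(N,B \right)} = 5 + 3 = 8$)
$q{\left(Y \right)} = 1 - Y^{2} - Y \left(-2 - Y\right)$ ($q{\left(Y \right)} = 0 - \left(\left(Y^{2} + Y \left(-2 - Y\right)\right) - 1\right) = 0 - \left(-1 + Y^{2} + Y \left(-2 - Y\right)\right) = 1 - Y^{2} - Y \left(-2 - Y\right)$)
$9 c{\left(1,-4 \right)} q{\left(-3 \right)} = 9 \cdot 8 \left(1 + 2 \left(-3\right)\right) = 72 \left(1 - 6\right) = 72 \left(-5\right) = -360$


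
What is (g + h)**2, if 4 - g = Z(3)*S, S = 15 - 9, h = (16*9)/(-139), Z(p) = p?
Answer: 4368100/19321 ≈ 226.08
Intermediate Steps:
h = -144/139 (h = 144*(-1/139) = -144/139 ≈ -1.0360)
S = 6
g = -14 (g = 4 - 3*6 = 4 - 1*18 = 4 - 18 = -14)
(g + h)**2 = (-14 - 144/139)**2 = (-2090/139)**2 = 4368100/19321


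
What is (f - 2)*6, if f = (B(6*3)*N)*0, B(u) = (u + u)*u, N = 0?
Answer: -12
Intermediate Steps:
B(u) = 2*u² (B(u) = (2*u)*u = 2*u²)
f = 0 (f = ((2*(6*3)²)*0)*0 = ((2*18²)*0)*0 = ((2*324)*0)*0 = (648*0)*0 = 0*0 = 0)
(f - 2)*6 = (0 - 2)*6 = -2*6 = -12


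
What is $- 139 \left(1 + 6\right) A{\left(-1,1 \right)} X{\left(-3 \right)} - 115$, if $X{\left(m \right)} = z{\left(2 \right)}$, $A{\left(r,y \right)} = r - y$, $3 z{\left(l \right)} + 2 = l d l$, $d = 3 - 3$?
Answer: $- \frac{4237}{3} \approx -1412.3$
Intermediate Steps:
$d = 0$
$z{\left(l \right)} = - \frac{2}{3}$ ($z{\left(l \right)} = - \frac{2}{3} + \frac{l 0 l}{3} = - \frac{2}{3} + \frac{0 l}{3} = - \frac{2}{3} + \frac{1}{3} \cdot 0 = - \frac{2}{3} + 0 = - \frac{2}{3}$)
$X{\left(m \right)} = - \frac{2}{3}$
$- 139 \left(1 + 6\right) A{\left(-1,1 \right)} X{\left(-3 \right)} - 115 = - 139 \left(1 + 6\right) \left(-1 - 1\right) \left(- \frac{2}{3}\right) - 115 = - 139 \cdot 7 \left(-1 - 1\right) \left(- \frac{2}{3}\right) - 115 = - 139 \cdot 7 \left(-2\right) \left(- \frac{2}{3}\right) - 115 = - 139 \left(\left(-14\right) \left(- \frac{2}{3}\right)\right) - 115 = \left(-139\right) \frac{28}{3} - 115 = - \frac{3892}{3} - 115 = - \frac{4237}{3}$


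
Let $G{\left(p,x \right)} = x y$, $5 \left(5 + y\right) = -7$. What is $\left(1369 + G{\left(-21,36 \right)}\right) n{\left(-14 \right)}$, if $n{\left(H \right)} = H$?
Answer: $- \frac{79702}{5} \approx -15940.0$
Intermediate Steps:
$y = - \frac{32}{5}$ ($y = -5 + \frac{1}{5} \left(-7\right) = -5 - \frac{7}{5} = - \frac{32}{5} \approx -6.4$)
$G{\left(p,x \right)} = - \frac{32 x}{5}$ ($G{\left(p,x \right)} = x \left(- \frac{32}{5}\right) = - \frac{32 x}{5}$)
$\left(1369 + G{\left(-21,36 \right)}\right) n{\left(-14 \right)} = \left(1369 - \frac{1152}{5}\right) \left(-14\right) = \frac{5693}{5} \left(-14\right) = - \frac{79702}{5}$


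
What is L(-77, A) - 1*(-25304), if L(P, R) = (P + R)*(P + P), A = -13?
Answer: 39164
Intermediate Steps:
L(P, R) = 2*P*(P + R) (L(P, R) = (P + R)*(2*P) = 2*P*(P + R))
L(-77, A) - 1*(-25304) = 2*(-77)*(-77 - 13) - 1*(-25304) = 2*(-77)*(-90) + 25304 = 13860 + 25304 = 39164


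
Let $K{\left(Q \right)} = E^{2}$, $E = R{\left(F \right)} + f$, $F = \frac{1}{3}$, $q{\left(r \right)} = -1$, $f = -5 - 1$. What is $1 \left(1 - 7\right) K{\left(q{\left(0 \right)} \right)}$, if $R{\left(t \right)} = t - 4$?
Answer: $- \frac{1682}{3} \approx -560.67$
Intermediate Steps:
$f = -6$ ($f = -5 - 1 = -6$)
$F = \frac{1}{3} \approx 0.33333$
$R{\left(t \right)} = -4 + t$
$E = - \frac{29}{3}$ ($E = \left(-4 + \frac{1}{3}\right) - 6 = - \frac{11}{3} - 6 = - \frac{29}{3} \approx -9.6667$)
$K{\left(Q \right)} = \frac{841}{9}$ ($K{\left(Q \right)} = \left(- \frac{29}{3}\right)^{2} = \frac{841}{9}$)
$1 \left(1 - 7\right) K{\left(q{\left(0 \right)} \right)} = 1 \left(1 - 7\right) \frac{841}{9} = 1 \left(-6\right) \frac{841}{9} = \left(-6\right) \frac{841}{9} = - \frac{1682}{3}$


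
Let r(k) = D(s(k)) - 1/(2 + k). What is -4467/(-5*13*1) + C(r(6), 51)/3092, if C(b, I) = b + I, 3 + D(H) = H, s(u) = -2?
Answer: 110519567/1607840 ≈ 68.738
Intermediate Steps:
D(H) = -3 + H
r(k) = -5 - 1/(2 + k) (r(k) = (-3 - 2) - 1/(2 + k) = -5 - 1/(2 + k))
C(b, I) = I + b
-4467/(-5*13*1) + C(r(6), 51)/3092 = -4467/(-5*13*1) + (51 + (-11 - 5*6)/(2 + 6))/3092 = -4467/((-65*1)) + (51 + (-11 - 30)/8)*(1/3092) = -4467/(-65) + (51 + (⅛)*(-41))*(1/3092) = -4467*(-1/65) + (51 - 41/8)*(1/3092) = 4467/65 + (367/8)*(1/3092) = 4467/65 + 367/24736 = 110519567/1607840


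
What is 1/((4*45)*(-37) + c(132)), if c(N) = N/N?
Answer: -1/6659 ≈ -0.00015017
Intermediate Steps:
c(N) = 1
1/((4*45)*(-37) + c(132)) = 1/((4*45)*(-37) + 1) = 1/(180*(-37) + 1) = 1/(-6660 + 1) = 1/(-6659) = -1/6659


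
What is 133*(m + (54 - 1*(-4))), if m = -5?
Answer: 7049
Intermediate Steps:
133*(m + (54 - 1*(-4))) = 133*(-5 + (54 - 1*(-4))) = 133*(-5 + (54 + 4)) = 133*(-5 + 58) = 133*53 = 7049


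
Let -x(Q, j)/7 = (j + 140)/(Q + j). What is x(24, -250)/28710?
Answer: -7/58986 ≈ -0.00011867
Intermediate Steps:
x(Q, j) = -7*(140 + j)/(Q + j) (x(Q, j) = -7*(j + 140)/(Q + j) = -7*(140 + j)/(Q + j))
x(24, -250)/28710 = (7*(-140 - 1*(-250))/(24 - 250))/28710 = (7*(-140 + 250)/(-226))*(1/28710) = (7*(-1/226)*110)*(1/28710) = -385/113*1/28710 = -7/58986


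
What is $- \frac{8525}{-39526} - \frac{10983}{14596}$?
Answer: $- \frac{154841579}{288460748} \approx -0.53679$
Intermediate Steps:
$- \frac{8525}{-39526} - \frac{10983}{14596} = \left(-8525\right) \left(- \frac{1}{39526}\right) - \frac{10983}{14596} = \frac{8525}{39526} - \frac{10983}{14596} = - \frac{154841579}{288460748}$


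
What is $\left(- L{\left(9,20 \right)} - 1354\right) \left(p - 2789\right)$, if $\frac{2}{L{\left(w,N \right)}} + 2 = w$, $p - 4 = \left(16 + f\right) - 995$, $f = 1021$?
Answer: $\frac{26003640}{7} \approx 3.7148 \cdot 10^{6}$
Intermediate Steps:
$p = 46$ ($p = 4 + \left(\left(16 + 1021\right) - 995\right) = 4 + \left(1037 - 995\right) = 4 + 42 = 46$)
$L{\left(w,N \right)} = \frac{2}{-2 + w}$
$\left(- L{\left(9,20 \right)} - 1354\right) \left(p - 2789\right) = \left(- \frac{2}{-2 + 9} - 1354\right) \left(46 - 2789\right) = \left(- \frac{2}{7} - 1354\right) \left(-2743\right) = \left(- \frac{9480}{7}\right) \left(-2743\right) = \frac{26003640}{7}$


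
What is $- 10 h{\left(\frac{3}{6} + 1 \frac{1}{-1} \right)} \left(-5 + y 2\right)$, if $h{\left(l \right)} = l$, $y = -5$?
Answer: $-75$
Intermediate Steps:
$- 10 h{\left(\frac{3}{6} + 1 \frac{1}{-1} \right)} \left(-5 + y 2\right) = - 10 \left(\frac{3}{6} + 1 \frac{1}{-1}\right) \left(-5 - 10\right) = - 10 \left(3 \cdot \frac{1}{6} + 1 \left(-1\right)\right) \left(-5 - 10\right) = - 10 \left(\frac{1}{2} - 1\right) \left(-15\right) = \left(-10\right) \left(- \frac{1}{2}\right) \left(-15\right) = 5 \left(-15\right) = -75$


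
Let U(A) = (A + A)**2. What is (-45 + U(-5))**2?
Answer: 3025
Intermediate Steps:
U(A) = 4*A**2 (U(A) = (2*A)**2 = 4*A**2)
(-45 + U(-5))**2 = (-45 + 4*(-5)**2)**2 = (-45 + 4*25)**2 = (-45 + 100)**2 = 55**2 = 3025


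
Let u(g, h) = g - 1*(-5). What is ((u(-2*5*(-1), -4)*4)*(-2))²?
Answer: 14400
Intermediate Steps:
u(g, h) = 5 + g (u(g, h) = g + 5 = 5 + g)
((u(-2*5*(-1), -4)*4)*(-2))² = (((5 - 2*5*(-1))*4)*(-2))² = (((5 - 10*(-1))*4)*(-2))² = (((5 + 10)*4)*(-2))² = ((15*4)*(-2))² = (60*(-2))² = (-120)² = 14400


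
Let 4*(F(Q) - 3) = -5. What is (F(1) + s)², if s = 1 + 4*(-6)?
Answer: 7225/16 ≈ 451.56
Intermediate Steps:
s = -23 (s = 1 - 24 = -23)
F(Q) = 7/4 (F(Q) = 3 + (¼)*(-5) = 3 - 5/4 = 7/4)
(F(1) + s)² = (7/4 - 23)² = (-85/4)² = 7225/16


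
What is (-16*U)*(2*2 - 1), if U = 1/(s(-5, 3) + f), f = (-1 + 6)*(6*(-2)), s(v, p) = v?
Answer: 48/65 ≈ 0.73846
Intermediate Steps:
f = -60 (f = 5*(-12) = -60)
U = -1/65 (U = 1/(-5 - 60) = 1/(-65) = -1/65 ≈ -0.015385)
(-16*U)*(2*2 - 1) = (-16*(-1/65))*(2*2 - 1) = 16*(4 - 1)/65 = (16/65)*3 = 48/65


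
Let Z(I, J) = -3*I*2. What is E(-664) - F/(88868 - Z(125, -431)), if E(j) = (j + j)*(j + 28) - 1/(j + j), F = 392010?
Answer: 50259280700185/59506352 ≈ 8.4460e+5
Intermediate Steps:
Z(I, J) = -6*I
E(j) = -1/(2*j) + 2*j*(28 + j) (E(j) = (2*j)*(28 + j) - 1/(2*j) = 2*j*(28 + j) - 1/(2*j) = -1/(2*j) + 2*j*(28 + j))
E(-664) - F/(88868 - Z(125, -431)) = (1/2)*(-1 + 4*(-664)**2*(28 - 664))/(-664) - 392010/(88868 - (-6)*125) = (1/2)*(-1/664)*(-1 + 4*440896*(-636)) - 392010/(88868 - 1*(-750)) = (1/2)*(-1/664)*(-1 - 1121639424) - 392010/(88868 + 750) = (1/2)*(-1/664)*(-1121639425) - 392010/89618 = 1121639425/1328 - 392010/89618 = 1121639425/1328 - 1*196005/44809 = 1121639425/1328 - 196005/44809 = 50259280700185/59506352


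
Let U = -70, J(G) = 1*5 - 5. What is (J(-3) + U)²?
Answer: 4900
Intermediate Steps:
J(G) = 0 (J(G) = 5 - 5 = 0)
(J(-3) + U)² = (0 - 70)² = (-70)² = 4900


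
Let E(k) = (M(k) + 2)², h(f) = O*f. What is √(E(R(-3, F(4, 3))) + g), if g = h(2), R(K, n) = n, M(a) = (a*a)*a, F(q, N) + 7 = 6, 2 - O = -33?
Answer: √71 ≈ 8.4261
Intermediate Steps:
O = 35 (O = 2 - 1*(-33) = 2 + 33 = 35)
F(q, N) = -1 (F(q, N) = -7 + 6 = -1)
M(a) = a³ (M(a) = a²*a = a³)
h(f) = 35*f
E(k) = (2 + k³)² (E(k) = (k³ + 2)² = (2 + k³)²)
g = 70 (g = 35*2 = 70)
√(E(R(-3, F(4, 3))) + g) = √((2 + (-1)³)² + 70) = √((2 - 1)² + 70) = √(1² + 70) = √(1 + 70) = √71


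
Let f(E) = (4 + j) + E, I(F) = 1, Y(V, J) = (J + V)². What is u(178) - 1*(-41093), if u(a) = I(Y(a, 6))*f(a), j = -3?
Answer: 41272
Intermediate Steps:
f(E) = 1 + E (f(E) = (4 - 3) + E = 1 + E)
u(a) = 1 + a (u(a) = 1*(1 + a) = 1 + a)
u(178) - 1*(-41093) = (1 + 178) - 1*(-41093) = 179 + 41093 = 41272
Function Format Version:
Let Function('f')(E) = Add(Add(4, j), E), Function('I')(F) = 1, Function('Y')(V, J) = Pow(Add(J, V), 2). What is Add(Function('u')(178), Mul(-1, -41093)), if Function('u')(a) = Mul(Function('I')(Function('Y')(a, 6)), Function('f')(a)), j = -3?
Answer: 41272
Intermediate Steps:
Function('f')(E) = Add(1, E) (Function('f')(E) = Add(Add(4, -3), E) = Add(1, E))
Function('u')(a) = Add(1, a) (Function('u')(a) = Mul(1, Add(1, a)) = Add(1, a))
Add(Function('u')(178), Mul(-1, -41093)) = Add(Add(1, 178), Mul(-1, -41093)) = Add(179, 41093) = 41272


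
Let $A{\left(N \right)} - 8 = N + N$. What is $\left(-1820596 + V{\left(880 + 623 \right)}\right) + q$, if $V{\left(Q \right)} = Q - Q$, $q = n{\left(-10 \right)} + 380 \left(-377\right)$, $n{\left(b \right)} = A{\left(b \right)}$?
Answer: $-1963868$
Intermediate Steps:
$A{\left(N \right)} = 8 + 2 N$ ($A{\left(N \right)} = 8 + \left(N + N\right) = 8 + 2 N$)
$n{\left(b \right)} = 8 + 2 b$
$q = -143272$ ($q = \left(8 + 2 \left(-10\right)\right) + 380 \left(-377\right) = \left(8 - 20\right) - 143260 = -12 - 143260 = -143272$)
$V{\left(Q \right)} = 0$
$\left(-1820596 + V{\left(880 + 623 \right)}\right) + q = \left(-1820596 + 0\right) - 143272 = -1820596 - 143272 = -1963868$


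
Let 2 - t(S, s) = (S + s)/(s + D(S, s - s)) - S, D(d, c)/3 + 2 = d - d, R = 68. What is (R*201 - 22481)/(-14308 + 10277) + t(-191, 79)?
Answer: -54520886/294263 ≈ -185.28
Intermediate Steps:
D(d, c) = -6 (D(d, c) = -6 + 3*(d - d) = -6 + 3*0 = -6 + 0 = -6)
t(S, s) = 2 + S - (S + s)/(-6 + s) (t(S, s) = 2 - ((S + s)/(s - 6) - S) = 2 - ((S + s)/(-6 + s) - S) = 2 - (-S + (S + s)/(-6 + s)) = 2 + (S - (S + s)/(-6 + s)) = 2 + S - (S + s)/(-6 + s))
(R*201 - 22481)/(-14308 + 10277) + t(-191, 79) = (68*201 - 22481)/(-14308 + 10277) + (-12 + 79 - 7*(-191) - 191*79)/(-6 + 79) = (13668 - 22481)/(-4031) + (-12 + 79 + 1337 - 15089)/73 = -8813*(-1/4031) + (1/73)*(-13685) = 8813/4031 - 13685/73 = -54520886/294263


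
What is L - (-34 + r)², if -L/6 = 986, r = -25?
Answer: -9397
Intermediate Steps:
L = -5916 (L = -6*986 = -5916)
L - (-34 + r)² = -5916 - (-34 - 25)² = -5916 - 1*(-59)² = -5916 - 1*3481 = -5916 - 3481 = -9397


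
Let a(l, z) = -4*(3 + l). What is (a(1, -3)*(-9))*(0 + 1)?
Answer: 144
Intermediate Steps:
a(l, z) = -12 - 4*l
(a(1, -3)*(-9))*(0 + 1) = ((-12 - 4*1)*(-9))*(0 + 1) = ((-12 - 4)*(-9))*1 = -16*(-9)*1 = 144*1 = 144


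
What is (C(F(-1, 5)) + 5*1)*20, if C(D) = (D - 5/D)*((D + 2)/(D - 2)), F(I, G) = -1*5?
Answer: 460/7 ≈ 65.714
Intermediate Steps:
F(I, G) = -5
C(D) = (2 + D)*(D - 5/D)/(-2 + D) (C(D) = (D - 5/D)*((2 + D)/(-2 + D)) = (2 + D)*(D - 5/D)/(-2 + D))
(C(F(-1, 5)) + 5*1)*20 = ((-10 + (-5)³ - 5*(-5) + 2*(-5)²)/((-5)*(-2 - 5)) + 5*1)*20 = (-⅕*(-10 - 125 + 25 + 2*25)/(-7) + 5)*20 = (-⅕*(-⅐)*(-10 - 125 + 25 + 50) + 5)*20 = (-⅕*(-⅐)*(-60) + 5)*20 = (-12/7 + 5)*20 = (23/7)*20 = 460/7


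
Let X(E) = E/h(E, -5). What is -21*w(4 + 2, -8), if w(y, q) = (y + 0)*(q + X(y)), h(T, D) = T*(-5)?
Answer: 5166/5 ≈ 1033.2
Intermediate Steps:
h(T, D) = -5*T
X(E) = -1/5 (X(E) = E/((-5*E)) = E*(-1/(5*E)) = -1/5)
w(y, q) = y*(-1/5 + q) (w(y, q) = (y + 0)*(q - 1/5) = y*(-1/5 + q))
-21*w(4 + 2, -8) = -21*(4 + 2)*(-1/5 - 8) = -126*(-41)/5 = -21*(-246/5) = 5166/5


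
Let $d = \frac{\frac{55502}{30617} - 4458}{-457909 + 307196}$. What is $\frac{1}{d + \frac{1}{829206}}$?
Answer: $\frac{3826271516772726}{113137404643225} \approx 33.82$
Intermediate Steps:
$d = \frac{136435084}{4614379921}$ ($d = \frac{55502 \cdot \frac{1}{30617} - 4458}{-150713} = \left(\frac{55502}{30617} - 4458\right) \left(- \frac{1}{150713}\right) = \left(- \frac{136435084}{30617}\right) \left(- \frac{1}{150713}\right) = \frac{136435084}{4614379921} \approx 0.029567$)
$\frac{1}{d + \frac{1}{829206}} = \frac{1}{\frac{136435084}{4614379921} + \frac{1}{829206}} = \frac{1}{\frac{113137404643225}{3826271516772726}} = \frac{3826271516772726}{113137404643225}$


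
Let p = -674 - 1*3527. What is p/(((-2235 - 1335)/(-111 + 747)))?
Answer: 445306/595 ≈ 748.41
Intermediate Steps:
p = -4201 (p = -674 - 3527 = -4201)
p/(((-2235 - 1335)/(-111 + 747))) = -4201*(-111 + 747)/(-2235 - 1335) = -4201/((-3570/636)) = -4201/((-3570*1/636)) = -4201/(-595/106) = -4201*(-106/595) = 445306/595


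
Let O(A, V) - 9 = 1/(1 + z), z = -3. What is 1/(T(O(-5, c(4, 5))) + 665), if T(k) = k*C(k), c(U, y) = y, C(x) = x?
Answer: 4/2949 ≈ 0.0013564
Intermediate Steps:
O(A, V) = 17/2 (O(A, V) = 9 + 1/(1 - 3) = 9 + 1/(-2) = 9 - ½ = 17/2)
T(k) = k² (T(k) = k*k = k²)
1/(T(O(-5, c(4, 5))) + 665) = 1/((17/2)² + 665) = 1/(289/4 + 665) = 1/(2949/4) = 4/2949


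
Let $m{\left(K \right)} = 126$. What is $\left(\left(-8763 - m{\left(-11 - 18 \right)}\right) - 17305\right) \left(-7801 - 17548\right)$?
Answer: $663991706$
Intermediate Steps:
$\left(\left(-8763 - m{\left(-11 - 18 \right)}\right) - 17305\right) \left(-7801 - 17548\right) = \left(\left(-8763 - 126\right) - 17305\right) \left(-7801 - 17548\right) = \left(\left(-8763 - 126\right) - 17305\right) \left(-25349\right) = \left(-8889 - 17305\right) \left(-25349\right) = \left(-26194\right) \left(-25349\right) = 663991706$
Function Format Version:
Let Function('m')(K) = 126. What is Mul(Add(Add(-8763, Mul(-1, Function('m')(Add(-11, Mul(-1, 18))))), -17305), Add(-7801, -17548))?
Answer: 663991706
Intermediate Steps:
Mul(Add(Add(-8763, Mul(-1, Function('m')(Add(-11, Mul(-1, 18))))), -17305), Add(-7801, -17548)) = Mul(Add(Add(-8763, Mul(-1, 126)), -17305), Add(-7801, -17548)) = Mul(Add(Add(-8763, -126), -17305), -25349) = Mul(Add(-8889, -17305), -25349) = Mul(-26194, -25349) = 663991706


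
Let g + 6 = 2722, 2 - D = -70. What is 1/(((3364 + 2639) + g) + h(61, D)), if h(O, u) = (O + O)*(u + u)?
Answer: 1/26287 ≈ 3.8042e-5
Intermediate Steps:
D = 72 (D = 2 - 1*(-70) = 2 + 70 = 72)
h(O, u) = 4*O*u (h(O, u) = (2*O)*(2*u) = 4*O*u)
g = 2716 (g = -6 + 2722 = 2716)
1/(((3364 + 2639) + g) + h(61, D)) = 1/(((3364 + 2639) + 2716) + 4*61*72) = 1/((6003 + 2716) + 17568) = 1/(8719 + 17568) = 1/26287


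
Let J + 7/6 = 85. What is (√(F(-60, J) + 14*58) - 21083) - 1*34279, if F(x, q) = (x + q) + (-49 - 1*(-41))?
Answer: -55362 + √29802/6 ≈ -55333.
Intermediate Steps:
J = 503/6 (J = -7/6 + 85 = 503/6 ≈ 83.833)
F(x, q) = -8 + q + x (F(x, q) = (q + x) + (-49 + 41) = (q + x) - 8 = -8 + q + x)
(√(F(-60, J) + 14*58) - 21083) - 1*34279 = (√((-8 + 503/6 - 60) + 14*58) - 21083) - 1*34279 = (√(95/6 + 812) - 21083) - 34279 = (√(4967/6) - 21083) - 34279 = (√29802/6 - 21083) - 34279 = (-21083 + √29802/6) - 34279 = -55362 + √29802/6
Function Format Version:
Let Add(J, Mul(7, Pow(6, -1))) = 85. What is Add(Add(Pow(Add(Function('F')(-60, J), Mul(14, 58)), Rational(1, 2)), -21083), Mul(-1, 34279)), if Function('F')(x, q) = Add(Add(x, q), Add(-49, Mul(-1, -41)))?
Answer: Add(-55362, Mul(Rational(1, 6), Pow(29802, Rational(1, 2)))) ≈ -55333.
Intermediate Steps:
J = Rational(503, 6) (J = Add(Rational(-7, 6), 85) = Rational(503, 6) ≈ 83.833)
Function('F')(x, q) = Add(-8, q, x) (Function('F')(x, q) = Add(Add(q, x), Add(-49, 41)) = Add(Add(q, x), -8) = Add(-8, q, x))
Add(Add(Pow(Add(Function('F')(-60, J), Mul(14, 58)), Rational(1, 2)), -21083), Mul(-1, 34279)) = Add(Add(Pow(Add(Add(-8, Rational(503, 6), -60), Mul(14, 58)), Rational(1, 2)), -21083), Mul(-1, 34279)) = Add(Add(Pow(Add(Rational(95, 6), 812), Rational(1, 2)), -21083), -34279) = Add(Add(Pow(Rational(4967, 6), Rational(1, 2)), -21083), -34279) = Add(Add(Mul(Rational(1, 6), Pow(29802, Rational(1, 2))), -21083), -34279) = Add(Add(-21083, Mul(Rational(1, 6), Pow(29802, Rational(1, 2)))), -34279) = Add(-55362, Mul(Rational(1, 6), Pow(29802, Rational(1, 2))))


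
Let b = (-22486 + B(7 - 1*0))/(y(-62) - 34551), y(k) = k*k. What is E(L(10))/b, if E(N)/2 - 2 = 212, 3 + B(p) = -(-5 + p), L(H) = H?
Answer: 13142596/22491 ≈ 584.35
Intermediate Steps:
y(k) = k**2
B(p) = 2 - p (B(p) = -3 - (-5 + p) = -3 + (5 - p) = 2 - p)
E(N) = 428 (E(N) = 4 + 2*212 = 4 + 424 = 428)
b = 22491/30707 (b = (-22486 + (2 - (7 - 1*0)))/((-62)**2 - 34551) = (-22486 + (2 - (7 + 0)))/(3844 - 34551) = (-22486 + (2 - 1*7))/(-30707) = (-22486 + (2 - 7))*(-1/30707) = (-22486 - 5)*(-1/30707) = -22491*(-1/30707) = 22491/30707 ≈ 0.73244)
E(L(10))/b = 428/(22491/30707) = 428*(30707/22491) = 13142596/22491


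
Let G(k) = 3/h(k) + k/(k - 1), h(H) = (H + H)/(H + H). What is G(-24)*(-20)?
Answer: -396/5 ≈ -79.200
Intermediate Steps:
h(H) = 1 (h(H) = (2*H)/((2*H)) = (2*H)*(1/(2*H)) = 1)
G(k) = 3 + k/(-1 + k) (G(k) = 3/1 + k/(k - 1) = 3*1 + k/(-1 + k) = 3 + k/(-1 + k))
G(-24)*(-20) = ((-3 + 4*(-24))/(-1 - 24))*(-20) = ((-3 - 96)/(-25))*(-20) = -1/25*(-99)*(-20) = (99/25)*(-20) = -396/5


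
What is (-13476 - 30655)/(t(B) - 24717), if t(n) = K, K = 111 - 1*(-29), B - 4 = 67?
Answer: 44131/24577 ≈ 1.7956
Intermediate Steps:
B = 71 (B = 4 + 67 = 71)
K = 140 (K = 111 + 29 = 140)
t(n) = 140
(-13476 - 30655)/(t(B) - 24717) = (-13476 - 30655)/(140 - 24717) = -44131/(-24577) = -44131*(-1/24577) = 44131/24577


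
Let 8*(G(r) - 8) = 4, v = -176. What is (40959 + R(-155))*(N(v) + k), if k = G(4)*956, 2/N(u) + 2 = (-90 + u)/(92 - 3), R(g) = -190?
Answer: 73542506027/222 ≈ 3.3127e+8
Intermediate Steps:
G(r) = 17/2 (G(r) = 8 + (1/8)*4 = 8 + 1/2 = 17/2)
N(u) = 2/(-268/89 + u/89) (N(u) = 2/(-2 + (-90 + u)/(92 - 3)) = 2/(-2 + (-90 + u)/89) = 2/(-2 + (-90 + u)*(1/89)) = 2/(-2 + (-90/89 + u/89)) = 2/(-268/89 + u/89))
k = 8126 (k = (17/2)*956 = 8126)
(40959 + R(-155))*(N(v) + k) = (40959 - 190)*(178/(-268 - 176) + 8126) = 40769*(178/(-444) + 8126) = 40769*(178*(-1/444) + 8126) = 40769*(-89/222 + 8126) = 40769*(1803883/222) = 73542506027/222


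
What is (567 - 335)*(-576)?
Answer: -133632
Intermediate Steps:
(567 - 335)*(-576) = 232*(-576) = -133632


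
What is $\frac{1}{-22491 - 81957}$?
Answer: $- \frac{1}{104448} \approx -9.5741 \cdot 10^{-6}$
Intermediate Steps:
$\frac{1}{-22491 - 81957} = \frac{1}{-104448} = - \frac{1}{104448}$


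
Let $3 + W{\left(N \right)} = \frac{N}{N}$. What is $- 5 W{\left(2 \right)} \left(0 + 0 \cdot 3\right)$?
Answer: $0$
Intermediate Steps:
$W{\left(N \right)} = -2$ ($W{\left(N \right)} = -3 + \frac{N}{N} = -3 + 1 = -2$)
$- 5 W{\left(2 \right)} \left(0 + 0 \cdot 3\right) = \left(-5\right) \left(-2\right) \left(0 + 0 \cdot 3\right) = 10 \left(0 + 0\right) = 10 \cdot 0 = 0$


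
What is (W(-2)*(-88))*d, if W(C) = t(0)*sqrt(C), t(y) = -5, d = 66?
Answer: 29040*I*sqrt(2) ≈ 41069.0*I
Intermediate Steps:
W(C) = -5*sqrt(C)
(W(-2)*(-88))*d = (-5*I*sqrt(2)*(-88))*66 = (440*I*sqrt(2))*66 = 29040*I*sqrt(2)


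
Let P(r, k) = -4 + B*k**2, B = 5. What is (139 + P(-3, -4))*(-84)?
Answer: -18060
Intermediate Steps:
P(r, k) = -4 + 5*k**2
(139 + P(-3, -4))*(-84) = (139 + (-4 + 5*(-4)**2))*(-84) = (139 + (-4 + 5*16))*(-84) = (139 + (-4 + 80))*(-84) = (139 + 76)*(-84) = 215*(-84) = -18060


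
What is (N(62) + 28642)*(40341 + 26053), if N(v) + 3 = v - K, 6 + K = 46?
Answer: 1902918434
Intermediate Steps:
K = 40 (K = -6 + 46 = 40)
N(v) = -43 + v (N(v) = -3 + (v - 1*40) = -3 + (v - 40) = -3 + (-40 + v) = -43 + v)
(N(62) + 28642)*(40341 + 26053) = ((-43 + 62) + 28642)*(40341 + 26053) = (19 + 28642)*66394 = 28661*66394 = 1902918434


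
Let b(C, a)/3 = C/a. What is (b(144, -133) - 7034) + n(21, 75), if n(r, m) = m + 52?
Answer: -919063/133 ≈ -6910.3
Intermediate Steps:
n(r, m) = 52 + m
b(C, a) = 3*C/a (b(C, a) = 3*(C/a) = 3*C/a)
(b(144, -133) - 7034) + n(21, 75) = (3*144/(-133) - 7034) + (52 + 75) = (3*144*(-1/133) - 7034) + 127 = (-432/133 - 7034) + 127 = -935954/133 + 127 = -919063/133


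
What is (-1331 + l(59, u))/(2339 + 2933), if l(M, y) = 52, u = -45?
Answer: -1279/5272 ≈ -0.24260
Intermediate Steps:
(-1331 + l(59, u))/(2339 + 2933) = (-1331 + 52)/(2339 + 2933) = -1279/5272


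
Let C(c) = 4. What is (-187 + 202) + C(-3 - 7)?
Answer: 19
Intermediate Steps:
(-187 + 202) + C(-3 - 7) = (-187 + 202) + 4 = 15 + 4 = 19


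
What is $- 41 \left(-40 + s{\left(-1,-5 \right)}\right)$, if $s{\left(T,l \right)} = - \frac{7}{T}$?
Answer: $1353$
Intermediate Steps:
$- 41 \left(-40 + s{\left(-1,-5 \right)}\right) = - 41 \left(-40 - \frac{7}{-1}\right) = - 41 \left(-40 - -7\right) = - 41 \left(-40 + 7\right) = \left(-41\right) \left(-33\right) = 1353$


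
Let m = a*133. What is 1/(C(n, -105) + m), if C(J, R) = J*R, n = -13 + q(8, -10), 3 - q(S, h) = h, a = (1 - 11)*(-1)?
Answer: 1/1330 ≈ 0.00075188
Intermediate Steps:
a = 10 (a = -10*(-1) = 10)
q(S, h) = 3 - h
m = 1330 (m = 10*133 = 1330)
n = 0 (n = -13 + (3 - 1*(-10)) = -13 + (3 + 10) = -13 + 13 = 0)
1/(C(n, -105) + m) = 1/(0*(-105) + 1330) = 1/(0 + 1330) = 1/1330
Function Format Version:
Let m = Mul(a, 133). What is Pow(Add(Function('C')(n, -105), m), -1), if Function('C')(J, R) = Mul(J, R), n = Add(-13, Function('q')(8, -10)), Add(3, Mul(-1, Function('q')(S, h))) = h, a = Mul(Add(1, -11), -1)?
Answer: Rational(1, 1330) ≈ 0.00075188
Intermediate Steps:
a = 10 (a = Mul(-10, -1) = 10)
Function('q')(S, h) = Add(3, Mul(-1, h))
m = 1330 (m = Mul(10, 133) = 1330)
n = 0 (n = Add(-13, Add(3, Mul(-1, -10))) = Add(-13, Add(3, 10)) = Add(-13, 13) = 0)
Pow(Add(Function('C')(n, -105), m), -1) = Pow(Add(Mul(0, -105), 1330), -1) = Pow(Add(0, 1330), -1) = Pow(1330, -1) = Rational(1, 1330)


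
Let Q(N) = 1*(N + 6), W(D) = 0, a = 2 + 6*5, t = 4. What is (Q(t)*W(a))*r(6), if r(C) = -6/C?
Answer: 0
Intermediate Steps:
a = 32 (a = 2 + 30 = 32)
Q(N) = 6 + N (Q(N) = 1*(6 + N) = 6 + N)
(Q(t)*W(a))*r(6) = ((6 + 4)*0)*(-6/6) = (10*0)*(-6*⅙) = 0*(-1) = 0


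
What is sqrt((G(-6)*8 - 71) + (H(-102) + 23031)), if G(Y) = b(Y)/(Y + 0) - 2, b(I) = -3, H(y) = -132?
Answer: 4*sqrt(1426) ≈ 151.05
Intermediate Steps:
G(Y) = -2 - 3/Y (G(Y) = -3/(Y + 0) - 2 = -3/Y - 2 = -2 - 3/Y)
sqrt((G(-6)*8 - 71) + (H(-102) + 23031)) = sqrt(((-2 - 3/(-6))*8 - 71) + (-132 + 23031)) = sqrt(((-2 - 3*(-1/6))*8 - 71) + 22899) = sqrt(((-2 + 1/2)*8 - 71) + 22899) = sqrt((-3/2*8 - 71) + 22899) = sqrt((-12 - 71) + 22899) = sqrt(-83 + 22899) = sqrt(22816) = 4*sqrt(1426)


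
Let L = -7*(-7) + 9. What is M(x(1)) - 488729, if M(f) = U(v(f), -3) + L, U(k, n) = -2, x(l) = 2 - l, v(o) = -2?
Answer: -488673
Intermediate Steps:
L = 58 (L = 49 + 9 = 58)
M(f) = 56 (M(f) = -2 + 58 = 56)
M(x(1)) - 488729 = 56 - 488729 = -488673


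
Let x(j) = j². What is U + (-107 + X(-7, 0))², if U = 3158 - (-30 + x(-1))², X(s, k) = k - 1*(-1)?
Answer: 13553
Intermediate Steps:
X(s, k) = 1 + k (X(s, k) = k + 1 = 1 + k)
U = 2317 (U = 3158 - (-30 + (-1)²)² = 3158 - (-30 + 1)² = 3158 - 1*(-29)² = 3158 - 1*841 = 3158 - 841 = 2317)
U + (-107 + X(-7, 0))² = 2317 + (-107 + (1 + 0))² = 2317 + (-107 + 1)² = 2317 + (-106)² = 2317 + 11236 = 13553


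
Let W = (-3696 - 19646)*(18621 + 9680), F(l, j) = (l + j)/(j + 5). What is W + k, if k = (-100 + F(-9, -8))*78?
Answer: -660609300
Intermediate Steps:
F(l, j) = (j + l)/(5 + j)
k = -7358 (k = (-100 + (-8 - 9)/(5 - 8))*78 = (-100 - 17/(-3))*78 = (-100 - ⅓*(-17))*78 = (-100 + 17/3)*78 = -283/3*78 = -7358)
W = -660601942 (W = -23342*28301 = -660601942)
W + k = -660601942 - 7358 = -660609300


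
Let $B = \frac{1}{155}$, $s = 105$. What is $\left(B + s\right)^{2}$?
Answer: $\frac{264908176}{24025} \approx 11026.0$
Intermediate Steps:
$B = \frac{1}{155} \approx 0.0064516$
$\left(B + s\right)^{2} = \left(\frac{1}{155} + 105\right)^{2} = \left(\frac{16276}{155}\right)^{2} = \frac{264908176}{24025}$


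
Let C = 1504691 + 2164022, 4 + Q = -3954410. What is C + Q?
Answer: -285701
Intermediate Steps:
Q = -3954414 (Q = -4 - 3954410 = -3954414)
C = 3668713
C + Q = 3668713 - 3954414 = -285701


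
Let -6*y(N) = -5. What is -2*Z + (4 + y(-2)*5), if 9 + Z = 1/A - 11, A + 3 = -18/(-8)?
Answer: 305/6 ≈ 50.833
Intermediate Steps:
y(N) = ⅚ (y(N) = -⅙*(-5) = ⅚)
A = -¾ (A = -3 - 18/(-8) = -3 - 18*(-⅛) = -3 + 9/4 = -¾ ≈ -0.75000)
Z = -64/3 (Z = -9 + (1/(-¾) - 11) = -9 + (-4/3 - 11) = -9 - 37/3 = -64/3 ≈ -21.333)
-2*Z + (4 + y(-2)*5) = -2*(-64/3) + (4 + (⅚)*5) = 128/3 + (4 + 25/6) = 128/3 + 49/6 = 305/6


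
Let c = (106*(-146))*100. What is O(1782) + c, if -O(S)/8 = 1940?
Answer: -1563120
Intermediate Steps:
O(S) = -15520 (O(S) = -8*1940 = -15520)
c = -1547600 (c = -15476*100 = -1547600)
O(1782) + c = -15520 - 1547600 = -1563120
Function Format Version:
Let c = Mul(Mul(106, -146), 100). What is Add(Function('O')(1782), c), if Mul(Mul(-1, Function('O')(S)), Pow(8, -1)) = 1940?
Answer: -1563120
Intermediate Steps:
Function('O')(S) = -15520 (Function('O')(S) = Mul(-8, 1940) = -15520)
c = -1547600 (c = Mul(-15476, 100) = -1547600)
Add(Function('O')(1782), c) = Add(-15520, -1547600) = -1563120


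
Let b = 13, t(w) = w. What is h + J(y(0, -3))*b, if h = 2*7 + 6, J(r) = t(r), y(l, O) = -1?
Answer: 7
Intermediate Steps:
J(r) = r
h = 20 (h = 14 + 6 = 20)
h + J(y(0, -3))*b = 20 - 1*13 = 20 - 13 = 7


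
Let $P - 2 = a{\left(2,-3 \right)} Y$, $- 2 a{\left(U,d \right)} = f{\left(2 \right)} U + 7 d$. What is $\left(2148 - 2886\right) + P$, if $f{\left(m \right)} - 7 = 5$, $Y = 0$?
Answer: $-736$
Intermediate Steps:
$f{\left(m \right)} = 12$ ($f{\left(m \right)} = 7 + 5 = 12$)
$a{\left(U,d \right)} = - 6 U - \frac{7 d}{2}$ ($a{\left(U,d \right)} = - \frac{12 U + 7 d}{2} = - \frac{7 d + 12 U}{2} = - 6 U - \frac{7 d}{2}$)
$P = 2$ ($P = 2 + \left(\left(-6\right) 2 - - \frac{21}{2}\right) 0 = 2 + \left(-12 + \frac{21}{2}\right) 0 = 2 - 0 = 2 + 0 = 2$)
$\left(2148 - 2886\right) + P = \left(2148 - 2886\right) + 2 = -738 + 2 = -736$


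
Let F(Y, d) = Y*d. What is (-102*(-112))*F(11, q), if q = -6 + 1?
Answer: -628320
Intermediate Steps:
q = -5
(-102*(-112))*F(11, q) = (-102*(-112))*(11*(-5)) = 11424*(-55) = -628320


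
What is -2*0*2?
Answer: 0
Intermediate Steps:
-2*0*2 = 0*2 = 0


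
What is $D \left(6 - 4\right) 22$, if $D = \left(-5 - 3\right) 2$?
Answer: $-704$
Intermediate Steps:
$D = -16$ ($D = \left(-5 - 3\right) 2 = \left(-8\right) 2 = -16$)
$D \left(6 - 4\right) 22 = - 16 \left(6 - 4\right) 22 = \left(-16\right) 2 \cdot 22 = \left(-32\right) 22 = -704$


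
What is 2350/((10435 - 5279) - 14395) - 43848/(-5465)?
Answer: 392268922/50491135 ≈ 7.7691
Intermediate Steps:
2350/((10435 - 5279) - 14395) - 43848/(-5465) = 2350/(5156 - 14395) - 43848*(-1/5465) = 2350/(-9239) + 43848/5465 = 2350*(-1/9239) + 43848/5465 = -2350/9239 + 43848/5465 = 392268922/50491135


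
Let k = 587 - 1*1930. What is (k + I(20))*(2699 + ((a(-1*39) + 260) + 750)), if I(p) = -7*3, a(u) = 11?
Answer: -5074080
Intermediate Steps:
I(p) = -21
k = -1343 (k = 587 - 1930 = -1343)
(k + I(20))*(2699 + ((a(-1*39) + 260) + 750)) = (-1343 - 21)*(2699 + ((11 + 260) + 750)) = -1364*(2699 + (271 + 750)) = -1364*(2699 + 1021) = -1364*3720 = -5074080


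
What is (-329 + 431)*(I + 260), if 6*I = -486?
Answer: 18258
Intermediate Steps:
I = -81 (I = (⅙)*(-486) = -81)
(-329 + 431)*(I + 260) = (-329 + 431)*(-81 + 260) = 102*179 = 18258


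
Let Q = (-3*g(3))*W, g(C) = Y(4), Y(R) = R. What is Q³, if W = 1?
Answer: -1728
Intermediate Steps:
g(C) = 4
Q = -12 (Q = -3*4*1 = -12*1 = -12)
Q³ = (-12)³ = -1728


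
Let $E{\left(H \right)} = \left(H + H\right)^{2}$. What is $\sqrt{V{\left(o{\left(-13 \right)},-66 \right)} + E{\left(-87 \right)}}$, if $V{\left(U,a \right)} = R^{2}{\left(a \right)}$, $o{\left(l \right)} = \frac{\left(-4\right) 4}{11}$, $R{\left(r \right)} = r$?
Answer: $6 \sqrt{962} \approx 186.1$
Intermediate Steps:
$E{\left(H \right)} = 4 H^{2}$ ($E{\left(H \right)} = \left(2 H\right)^{2} = 4 H^{2}$)
$o{\left(l \right)} = - \frac{16}{11}$ ($o{\left(l \right)} = \left(-16\right) \frac{1}{11} = - \frac{16}{11}$)
$V{\left(U,a \right)} = a^{2}$
$\sqrt{V{\left(o{\left(-13 \right)},-66 \right)} + E{\left(-87 \right)}} = \sqrt{\left(-66\right)^{2} + 4 \left(-87\right)^{2}} = \sqrt{4356 + 4 \cdot 7569} = \sqrt{4356 + 30276} = \sqrt{34632} = 6 \sqrt{962}$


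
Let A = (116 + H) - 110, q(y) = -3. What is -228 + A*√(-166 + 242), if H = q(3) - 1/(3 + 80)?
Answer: -228 + 496*√19/83 ≈ -201.95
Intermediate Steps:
H = -250/83 (H = -3 - 1/(3 + 80) = -3 - 1/83 = -250/83 ≈ -3.0120)
A = 248/83 (A = (116 - 250/83) - 110 = 9378/83 - 110 = 248/83 ≈ 2.9880)
-228 + A*√(-166 + 242) = -228 + 248*√(-166 + 242)/83 = -228 + 248*√76/83 = -228 + 248*(2*√19)/83 = -228 + 496*√19/83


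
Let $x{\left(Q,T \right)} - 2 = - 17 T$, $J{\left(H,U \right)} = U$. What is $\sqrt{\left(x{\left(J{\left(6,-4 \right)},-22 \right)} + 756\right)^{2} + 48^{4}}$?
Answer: $4 \sqrt{411865} \approx 2567.1$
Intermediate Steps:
$x{\left(Q,T \right)} = 2 - 17 T$
$\sqrt{\left(x{\left(J{\left(6,-4 \right)},-22 \right)} + 756\right)^{2} + 48^{4}} = \sqrt{\left(\left(2 - -374\right) + 756\right)^{2} + 48^{4}} = \sqrt{\left(\left(2 + 374\right) + 756\right)^{2} + 5308416} = \sqrt{\left(376 + 756\right)^{2} + 5308416} = \sqrt{1132^{2} + 5308416} = \sqrt{1281424 + 5308416} = \sqrt{6589840} = 4 \sqrt{411865}$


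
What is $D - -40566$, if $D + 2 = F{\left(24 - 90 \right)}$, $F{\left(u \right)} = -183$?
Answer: $40381$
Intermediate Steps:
$D = -185$ ($D = -2 - 183 = -185$)
$D - -40566 = -185 - -40566 = -185 + 40566 = 40381$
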